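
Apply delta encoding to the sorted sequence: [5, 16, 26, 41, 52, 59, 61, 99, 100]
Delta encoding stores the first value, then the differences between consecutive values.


First value: 5
Deltas:
  16 - 5 = 11
  26 - 16 = 10
  41 - 26 = 15
  52 - 41 = 11
  59 - 52 = 7
  61 - 59 = 2
  99 - 61 = 38
  100 - 99 = 1


Delta encoded: [5, 11, 10, 15, 11, 7, 2, 38, 1]


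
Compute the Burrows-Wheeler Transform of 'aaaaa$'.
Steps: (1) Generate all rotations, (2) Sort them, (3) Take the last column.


Rotations (sorted):
  0: $aaaaa -> last char: a
  1: a$aaaa -> last char: a
  2: aa$aaa -> last char: a
  3: aaa$aa -> last char: a
  4: aaaa$a -> last char: a
  5: aaaaa$ -> last char: $


BWT = aaaaa$


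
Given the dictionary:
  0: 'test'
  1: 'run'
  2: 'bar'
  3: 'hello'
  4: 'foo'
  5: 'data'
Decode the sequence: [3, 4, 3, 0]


Look up each index in the dictionary:
  3 -> 'hello'
  4 -> 'foo'
  3 -> 'hello'
  0 -> 'test'

Decoded: "hello foo hello test"


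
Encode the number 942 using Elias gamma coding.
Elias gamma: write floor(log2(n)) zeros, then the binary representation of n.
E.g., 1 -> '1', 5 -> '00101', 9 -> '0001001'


num_bits = floor(log2(942)) + 1 = 10
leading_zeros = num_bits - 1 = 9
binary(942) = 1110101110

Elias gamma(942) = '000000000' + '1110101110' = 0000000001110101110 (19 bits)


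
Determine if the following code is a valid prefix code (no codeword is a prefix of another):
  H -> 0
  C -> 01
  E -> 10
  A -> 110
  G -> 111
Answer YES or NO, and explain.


Checking each pair (does one codeword prefix another?):
  H='0' vs C='01': prefix -- VIOLATION

NO -- this is NOT a valid prefix code. H (0) is a prefix of C (01).


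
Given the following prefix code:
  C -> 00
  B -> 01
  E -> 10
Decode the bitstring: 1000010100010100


Decoding step by step:
Bits 10 -> E
Bits 00 -> C
Bits 01 -> B
Bits 01 -> B
Bits 00 -> C
Bits 01 -> B
Bits 01 -> B
Bits 00 -> C


Decoded message: ECBBCBBC


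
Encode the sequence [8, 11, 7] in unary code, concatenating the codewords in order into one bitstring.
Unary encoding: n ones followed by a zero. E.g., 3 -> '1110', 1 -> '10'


Encode each number as n ones followed by a terminating 0:
  8 -> 111111110 (9 bits)
  11 -> 111111111110 (12 bits)
  7 -> 11111110 (8 bits)
Total length = 9 + 12 + 8 = 29 bits.

Unary([8, 11, 7]) = 11111111011111111111011111110 (29 bits)


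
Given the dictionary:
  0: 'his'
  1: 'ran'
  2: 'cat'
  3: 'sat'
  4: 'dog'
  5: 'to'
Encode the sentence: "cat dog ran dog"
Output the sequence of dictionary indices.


Look up each word in the dictionary:
  'cat' -> 2
  'dog' -> 4
  'ran' -> 1
  'dog' -> 4

Encoded: [2, 4, 1, 4]


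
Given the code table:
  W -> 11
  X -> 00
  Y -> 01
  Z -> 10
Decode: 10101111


Decoding:
10 -> Z
10 -> Z
11 -> W
11 -> W


Result: ZZWW


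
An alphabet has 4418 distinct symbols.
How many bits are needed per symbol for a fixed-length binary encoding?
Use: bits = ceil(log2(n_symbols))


log2(4418) = 12.1092
Bracket: 2^12 = 4096 < 4418 <= 2^13 = 8192
So ceil(log2(4418)) = 13

bits = ceil(log2(4418)) = ceil(12.1092) = 13 bits


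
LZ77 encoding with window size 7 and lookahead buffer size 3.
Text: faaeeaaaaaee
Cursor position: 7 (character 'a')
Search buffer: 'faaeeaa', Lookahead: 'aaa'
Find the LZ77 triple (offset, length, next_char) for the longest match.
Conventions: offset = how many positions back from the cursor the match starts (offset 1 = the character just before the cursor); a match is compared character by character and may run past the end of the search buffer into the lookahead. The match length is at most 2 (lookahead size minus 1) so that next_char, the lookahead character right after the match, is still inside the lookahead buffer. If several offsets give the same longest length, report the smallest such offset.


Try each offset into the search buffer:
  offset=1 (pos 6, char 'a'): match length 2
  offset=2 (pos 5, char 'a'): match length 2
  offset=3 (pos 4, char 'e'): match length 0
  offset=4 (pos 3, char 'e'): match length 0
  offset=5 (pos 2, char 'a'): match length 1
  offset=6 (pos 1, char 'a'): match length 2
  offset=7 (pos 0, char 'f'): match length 0
Longest match has length 2, found at offsets 1, 2, 6; take the smallest, offset 1.
next_char = character at position 7 + 2 = 9 -> 'a'

Best match: offset=1, length=2 (matching 'aa' starting at position 6)
LZ77 triple: (1, 2, 'a')


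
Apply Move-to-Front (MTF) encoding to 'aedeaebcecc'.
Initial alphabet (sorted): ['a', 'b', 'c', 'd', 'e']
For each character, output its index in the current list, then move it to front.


MTF encoding:
'a': index 0 in ['a', 'b', 'c', 'd', 'e'] -> ['a', 'b', 'c', 'd', 'e']
'e': index 4 in ['a', 'b', 'c', 'd', 'e'] -> ['e', 'a', 'b', 'c', 'd']
'd': index 4 in ['e', 'a', 'b', 'c', 'd'] -> ['d', 'e', 'a', 'b', 'c']
'e': index 1 in ['d', 'e', 'a', 'b', 'c'] -> ['e', 'd', 'a', 'b', 'c']
'a': index 2 in ['e', 'd', 'a', 'b', 'c'] -> ['a', 'e', 'd', 'b', 'c']
'e': index 1 in ['a', 'e', 'd', 'b', 'c'] -> ['e', 'a', 'd', 'b', 'c']
'b': index 3 in ['e', 'a', 'd', 'b', 'c'] -> ['b', 'e', 'a', 'd', 'c']
'c': index 4 in ['b', 'e', 'a', 'd', 'c'] -> ['c', 'b', 'e', 'a', 'd']
'e': index 2 in ['c', 'b', 'e', 'a', 'd'] -> ['e', 'c', 'b', 'a', 'd']
'c': index 1 in ['e', 'c', 'b', 'a', 'd'] -> ['c', 'e', 'b', 'a', 'd']
'c': index 0 in ['c', 'e', 'b', 'a', 'd'] -> ['c', 'e', 'b', 'a', 'd']


Output: [0, 4, 4, 1, 2, 1, 3, 4, 2, 1, 0]


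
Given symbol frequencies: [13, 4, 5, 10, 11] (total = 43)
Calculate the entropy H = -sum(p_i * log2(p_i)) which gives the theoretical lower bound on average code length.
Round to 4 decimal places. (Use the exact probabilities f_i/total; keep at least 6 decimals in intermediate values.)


Per-symbol terms -p_i * log2(p_i) with p_i = f_i/43:
  p = 13/43 = 0.302326: log2(p) = -1.725825, -p*log2(p) = 0.521761
  p = 4/43 = 0.093023: log2(p) = -3.426265, -p*log2(p) = 0.318722
  p = 5/43 = 0.116279: log2(p) = -3.104337, -p*log2(p) = 0.360969
  p = 10/43 = 0.232558: log2(p) = -2.104337, -p*log2(p) = 0.489381
  p = 11/43 = 0.255814: log2(p) = -1.966833, -p*log2(p) = 0.503143
H = 0.521761 + 0.318722 + 0.360969 + 0.489381 + 0.503143 = 2.193976

H = 2.194 bits/symbol


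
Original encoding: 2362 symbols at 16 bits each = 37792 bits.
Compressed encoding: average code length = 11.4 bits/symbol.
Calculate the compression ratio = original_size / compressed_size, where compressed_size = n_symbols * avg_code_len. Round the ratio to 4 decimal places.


original_size = n_symbols * orig_bits = 2362 * 16 = 37792 bits
compressed_size = n_symbols * avg_code_len = 2362 * 11.4 = 26926.8 bits
ratio = original_size / compressed_size = 37792 / 26926.8 = 1.4035

Compression ratio = 1.4035


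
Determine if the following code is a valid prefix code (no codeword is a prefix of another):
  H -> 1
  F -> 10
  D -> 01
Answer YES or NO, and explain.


Checking each pair (does one codeword prefix another?):
  H='1' vs F='10': prefix -- VIOLATION

NO -- this is NOT a valid prefix code. H (1) is a prefix of F (10).


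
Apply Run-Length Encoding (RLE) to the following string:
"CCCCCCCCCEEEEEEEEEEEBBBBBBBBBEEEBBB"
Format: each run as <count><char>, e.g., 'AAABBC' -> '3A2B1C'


Scanning runs left to right:
  i=0: run of 'C' x 9 -> '9C'
  i=9: run of 'E' x 11 -> '11E'
  i=20: run of 'B' x 9 -> '9B'
  i=29: run of 'E' x 3 -> '3E'
  i=32: run of 'B' x 3 -> '3B'

RLE = 9C11E9B3E3B


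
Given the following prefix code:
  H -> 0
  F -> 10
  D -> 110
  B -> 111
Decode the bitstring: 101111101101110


Decoding step by step:
Bits 10 -> F
Bits 111 -> B
Bits 110 -> D
Bits 110 -> D
Bits 111 -> B
Bits 0 -> H


Decoded message: FBDDBH


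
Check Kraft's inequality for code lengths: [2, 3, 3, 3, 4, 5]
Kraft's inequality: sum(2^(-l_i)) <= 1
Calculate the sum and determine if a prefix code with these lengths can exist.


Sum = 2^(-2) + 2^(-3) + 2^(-3) + 2^(-3) + 2^(-4) + 2^(-5)
    = 0.25 + 0.125 + 0.125 + 0.125 + 0.0625 + 0.03125
    = 23/32 = 0.71875
Since 0.71875 <= 1, Kraft's inequality IS satisfied.
A prefix code with these lengths CAN exist.

Kraft sum = 0.71875. Satisfied.


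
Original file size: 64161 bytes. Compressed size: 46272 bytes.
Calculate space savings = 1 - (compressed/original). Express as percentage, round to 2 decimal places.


ratio = compressed/original = 46272/64161 = 0.721186
savings = 1 - ratio = 1 - 0.721186 = 0.278814
as a percentage: 0.278814 * 100 = 27.88%

Space savings = 1 - 46272/64161 = 27.88%


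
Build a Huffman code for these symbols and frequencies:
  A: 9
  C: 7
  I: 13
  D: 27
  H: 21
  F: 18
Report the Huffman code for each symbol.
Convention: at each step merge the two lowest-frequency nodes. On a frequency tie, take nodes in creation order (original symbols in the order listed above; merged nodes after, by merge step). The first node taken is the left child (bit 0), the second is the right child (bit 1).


Huffman tree construction:
Step 1: Merge C(7) + A(9) = 16
Step 2: Merge I(13) + (C+A)(16) = 29
Step 3: Merge F(18) + H(21) = 39
Step 4: Merge D(27) + (I+(C+A))(29) = 56
Step 5: Merge (F+H)(39) + (D+(I+(C+A)))(56) = 95
Read each symbol's code off the tree from the root (left child = 0, right child = 1).

Codes:
  A: 1111 (length 4)
  C: 1110 (length 4)
  I: 110 (length 3)
  D: 10 (length 2)
  H: 01 (length 2)
  F: 00 (length 2)
Average code length: 235/95 = 2.4737 bits/symbol


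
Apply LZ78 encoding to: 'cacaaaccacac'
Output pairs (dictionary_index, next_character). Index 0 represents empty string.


LZ78 encoding steps:
Dictionary: {0: ''}
Step 1: w='' (idx 0), next='c' -> output (0, 'c'), add 'c' as idx 1
Step 2: w='' (idx 0), next='a' -> output (0, 'a'), add 'a' as idx 2
Step 3: w='c' (idx 1), next='a' -> output (1, 'a'), add 'ca' as idx 3
Step 4: w='a' (idx 2), next='a' -> output (2, 'a'), add 'aa' as idx 4
Step 5: w='c' (idx 1), next='c' -> output (1, 'c'), add 'cc' as idx 5
Step 6: w='a' (idx 2), next='c' -> output (2, 'c'), add 'ac' as idx 6
Step 7: w='ac' (idx 6), end of input -> output (6, '')


Encoded: [(0, 'c'), (0, 'a'), (1, 'a'), (2, 'a'), (1, 'c'), (2, 'c'), (6, '')]


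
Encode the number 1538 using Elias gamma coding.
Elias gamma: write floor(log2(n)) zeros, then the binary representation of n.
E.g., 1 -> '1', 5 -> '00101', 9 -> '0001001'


num_bits = floor(log2(1538)) + 1 = 11
leading_zeros = num_bits - 1 = 10
binary(1538) = 11000000010

Elias gamma(1538) = '0000000000' + '11000000010' = 000000000011000000010 (21 bits)


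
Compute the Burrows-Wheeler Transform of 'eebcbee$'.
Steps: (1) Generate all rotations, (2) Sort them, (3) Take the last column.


Rotations (sorted):
  0: $eebcbee -> last char: e
  1: bcbee$ee -> last char: e
  2: bee$eebc -> last char: c
  3: cbee$eeb -> last char: b
  4: e$eebcbe -> last char: e
  5: ebcbee$e -> last char: e
  6: ee$eebcb -> last char: b
  7: eebcbee$ -> last char: $


BWT = eecbeeb$


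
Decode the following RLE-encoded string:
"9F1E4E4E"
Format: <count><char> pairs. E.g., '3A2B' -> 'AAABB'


Expanding each <count><char> pair:
  9F -> 'FFFFFFFFF'
  1E -> 'E'
  4E -> 'EEEE'
  4E -> 'EEEE'

Decoded = FFFFFFFFFEEEEEEEEE


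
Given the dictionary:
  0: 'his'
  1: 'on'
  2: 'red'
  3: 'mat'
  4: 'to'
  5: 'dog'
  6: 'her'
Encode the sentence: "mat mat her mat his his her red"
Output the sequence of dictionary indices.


Look up each word in the dictionary:
  'mat' -> 3
  'mat' -> 3
  'her' -> 6
  'mat' -> 3
  'his' -> 0
  'his' -> 0
  'her' -> 6
  'red' -> 2

Encoded: [3, 3, 6, 3, 0, 0, 6, 2]


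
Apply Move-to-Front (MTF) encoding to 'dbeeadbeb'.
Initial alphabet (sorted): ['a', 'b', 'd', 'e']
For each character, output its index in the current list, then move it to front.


MTF encoding:
'd': index 2 in ['a', 'b', 'd', 'e'] -> ['d', 'a', 'b', 'e']
'b': index 2 in ['d', 'a', 'b', 'e'] -> ['b', 'd', 'a', 'e']
'e': index 3 in ['b', 'd', 'a', 'e'] -> ['e', 'b', 'd', 'a']
'e': index 0 in ['e', 'b', 'd', 'a'] -> ['e', 'b', 'd', 'a']
'a': index 3 in ['e', 'b', 'd', 'a'] -> ['a', 'e', 'b', 'd']
'd': index 3 in ['a', 'e', 'b', 'd'] -> ['d', 'a', 'e', 'b']
'b': index 3 in ['d', 'a', 'e', 'b'] -> ['b', 'd', 'a', 'e']
'e': index 3 in ['b', 'd', 'a', 'e'] -> ['e', 'b', 'd', 'a']
'b': index 1 in ['e', 'b', 'd', 'a'] -> ['b', 'e', 'd', 'a']


Output: [2, 2, 3, 0, 3, 3, 3, 3, 1]


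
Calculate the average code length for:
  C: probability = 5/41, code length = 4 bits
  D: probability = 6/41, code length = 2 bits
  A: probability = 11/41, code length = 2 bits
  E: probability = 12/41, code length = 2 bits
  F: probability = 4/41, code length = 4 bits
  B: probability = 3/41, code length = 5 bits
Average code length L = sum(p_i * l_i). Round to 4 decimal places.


Weighted contributions p_i * l_i:
  C: (5/41) * 4 = 20/41
  D: (6/41) * 2 = 12/41
  A: (11/41) * 2 = 22/41
  E: (12/41) * 2 = 24/41
  F: (4/41) * 4 = 16/41
  B: (3/41) * 5 = 15/41
Sum = (20 + 12 + 22 + 24 + 16 + 15)/41 = 109/41

L = 109/41 = 2.6585 bits/symbol


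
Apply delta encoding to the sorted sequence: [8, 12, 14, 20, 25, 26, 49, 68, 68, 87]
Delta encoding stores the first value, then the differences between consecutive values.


First value: 8
Deltas:
  12 - 8 = 4
  14 - 12 = 2
  20 - 14 = 6
  25 - 20 = 5
  26 - 25 = 1
  49 - 26 = 23
  68 - 49 = 19
  68 - 68 = 0
  87 - 68 = 19


Delta encoded: [8, 4, 2, 6, 5, 1, 23, 19, 0, 19]


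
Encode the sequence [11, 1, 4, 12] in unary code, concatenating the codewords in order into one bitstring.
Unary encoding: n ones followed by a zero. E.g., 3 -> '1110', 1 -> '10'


Encode each number as n ones followed by a terminating 0:
  11 -> 111111111110 (12 bits)
  1 -> 10 (2 bits)
  4 -> 11110 (5 bits)
  12 -> 1111111111110 (13 bits)
Total length = 12 + 2 + 5 + 13 = 32 bits.

Unary([11, 1, 4, 12]) = 11111111111010111101111111111110 (32 bits)


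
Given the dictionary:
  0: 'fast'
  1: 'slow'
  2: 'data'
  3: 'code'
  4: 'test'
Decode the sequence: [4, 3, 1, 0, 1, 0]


Look up each index in the dictionary:
  4 -> 'test'
  3 -> 'code'
  1 -> 'slow'
  0 -> 'fast'
  1 -> 'slow'
  0 -> 'fast'

Decoded: "test code slow fast slow fast"


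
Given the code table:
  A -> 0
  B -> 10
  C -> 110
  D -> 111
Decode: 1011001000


Decoding:
10 -> B
110 -> C
0 -> A
10 -> B
0 -> A
0 -> A


Result: BCABAA


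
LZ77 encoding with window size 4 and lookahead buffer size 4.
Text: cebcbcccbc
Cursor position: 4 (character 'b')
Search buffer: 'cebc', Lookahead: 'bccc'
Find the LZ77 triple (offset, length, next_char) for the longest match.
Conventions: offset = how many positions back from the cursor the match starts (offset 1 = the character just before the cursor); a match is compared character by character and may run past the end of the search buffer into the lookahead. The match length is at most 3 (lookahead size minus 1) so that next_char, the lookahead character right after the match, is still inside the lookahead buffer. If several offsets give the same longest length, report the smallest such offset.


Try each offset into the search buffer:
  offset=1 (pos 3, char 'c'): match length 0
  offset=2 (pos 2, char 'b'): match length 2
  offset=3 (pos 1, char 'e'): match length 0
  offset=4 (pos 0, char 'c'): match length 0
Longest match has length 2 at offset 2.
next_char = character at position 4 + 2 = 6 -> 'c'

Best match: offset=2, length=2 (matching 'bc' starting at position 2)
LZ77 triple: (2, 2, 'c')


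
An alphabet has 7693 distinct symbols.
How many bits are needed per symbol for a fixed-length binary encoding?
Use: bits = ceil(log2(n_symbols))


log2(7693) = 12.9093
Bracket: 2^12 = 4096 < 7693 <= 2^13 = 8192
So ceil(log2(7693)) = 13

bits = ceil(log2(7693)) = ceil(12.9093) = 13 bits


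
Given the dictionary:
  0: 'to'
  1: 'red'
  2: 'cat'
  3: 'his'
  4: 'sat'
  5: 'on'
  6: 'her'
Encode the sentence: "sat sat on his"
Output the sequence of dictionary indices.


Look up each word in the dictionary:
  'sat' -> 4
  'sat' -> 4
  'on' -> 5
  'his' -> 3

Encoded: [4, 4, 5, 3]


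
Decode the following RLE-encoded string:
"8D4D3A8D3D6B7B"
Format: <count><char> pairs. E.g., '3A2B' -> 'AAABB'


Expanding each <count><char> pair:
  8D -> 'DDDDDDDD'
  4D -> 'DDDD'
  3A -> 'AAA'
  8D -> 'DDDDDDDD'
  3D -> 'DDD'
  6B -> 'BBBBBB'
  7B -> 'BBBBBBB'

Decoded = DDDDDDDDDDDDAAADDDDDDDDDDDBBBBBBBBBBBBB


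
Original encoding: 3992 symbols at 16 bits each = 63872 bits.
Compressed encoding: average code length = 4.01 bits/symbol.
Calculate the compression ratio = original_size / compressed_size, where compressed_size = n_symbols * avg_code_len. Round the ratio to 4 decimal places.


original_size = n_symbols * orig_bits = 3992 * 16 = 63872 bits
compressed_size = n_symbols * avg_code_len = 3992 * 4.01 = 16007.92 bits
ratio = original_size / compressed_size = 63872 / 16007.92 = 3.99

Compression ratio = 3.99


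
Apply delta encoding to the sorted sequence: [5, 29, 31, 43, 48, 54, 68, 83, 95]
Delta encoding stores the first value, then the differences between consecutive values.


First value: 5
Deltas:
  29 - 5 = 24
  31 - 29 = 2
  43 - 31 = 12
  48 - 43 = 5
  54 - 48 = 6
  68 - 54 = 14
  83 - 68 = 15
  95 - 83 = 12


Delta encoded: [5, 24, 2, 12, 5, 6, 14, 15, 12]


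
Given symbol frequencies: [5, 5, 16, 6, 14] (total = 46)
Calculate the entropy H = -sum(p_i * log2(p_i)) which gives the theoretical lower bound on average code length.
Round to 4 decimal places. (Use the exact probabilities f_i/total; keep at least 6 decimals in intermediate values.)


Per-symbol terms -p_i * log2(p_i) with p_i = f_i/46:
  p = 5/46 = 0.108696: log2(p) = -3.201634, -p*log2(p) = 0.348004
  p = 5/46 = 0.108696: log2(p) = -3.201634, -p*log2(p) = 0.348004
  p = 16/46 = 0.347826: log2(p) = -1.523562, -p*log2(p) = 0.529935
  p = 6/46 = 0.130435: log2(p) = -2.938599, -p*log2(p) = 0.383296
  p = 14/46 = 0.304348: log2(p) = -1.716207, -p*log2(p) = 0.522324
H = 0.348004 + 0.348004 + 0.529935 + 0.383296 + 0.522324 = 2.131563

H = 2.1316 bits/symbol


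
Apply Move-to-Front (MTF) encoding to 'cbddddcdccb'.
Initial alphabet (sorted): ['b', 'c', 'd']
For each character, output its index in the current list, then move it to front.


MTF encoding:
'c': index 1 in ['b', 'c', 'd'] -> ['c', 'b', 'd']
'b': index 1 in ['c', 'b', 'd'] -> ['b', 'c', 'd']
'd': index 2 in ['b', 'c', 'd'] -> ['d', 'b', 'c']
'd': index 0 in ['d', 'b', 'c'] -> ['d', 'b', 'c']
'd': index 0 in ['d', 'b', 'c'] -> ['d', 'b', 'c']
'd': index 0 in ['d', 'b', 'c'] -> ['d', 'b', 'c']
'c': index 2 in ['d', 'b', 'c'] -> ['c', 'd', 'b']
'd': index 1 in ['c', 'd', 'b'] -> ['d', 'c', 'b']
'c': index 1 in ['d', 'c', 'b'] -> ['c', 'd', 'b']
'c': index 0 in ['c', 'd', 'b'] -> ['c', 'd', 'b']
'b': index 2 in ['c', 'd', 'b'] -> ['b', 'c', 'd']


Output: [1, 1, 2, 0, 0, 0, 2, 1, 1, 0, 2]


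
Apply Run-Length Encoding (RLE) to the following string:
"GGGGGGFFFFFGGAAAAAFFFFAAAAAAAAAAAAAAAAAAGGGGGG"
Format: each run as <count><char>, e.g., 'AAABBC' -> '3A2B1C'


Scanning runs left to right:
  i=0: run of 'G' x 6 -> '6G'
  i=6: run of 'F' x 5 -> '5F'
  i=11: run of 'G' x 2 -> '2G'
  i=13: run of 'A' x 5 -> '5A'
  i=18: run of 'F' x 4 -> '4F'
  i=22: run of 'A' x 18 -> '18A'
  i=40: run of 'G' x 6 -> '6G'

RLE = 6G5F2G5A4F18A6G


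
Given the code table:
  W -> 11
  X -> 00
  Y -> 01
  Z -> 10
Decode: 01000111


Decoding:
01 -> Y
00 -> X
01 -> Y
11 -> W


Result: YXYW


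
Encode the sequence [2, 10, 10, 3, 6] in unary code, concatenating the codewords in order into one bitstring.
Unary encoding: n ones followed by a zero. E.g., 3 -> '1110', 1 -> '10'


Encode each number as n ones followed by a terminating 0:
  2 -> 110 (3 bits)
  10 -> 11111111110 (11 bits)
  10 -> 11111111110 (11 bits)
  3 -> 1110 (4 bits)
  6 -> 1111110 (7 bits)
Total length = 3 + 11 + 11 + 4 + 7 = 36 bits.

Unary([2, 10, 10, 3, 6]) = 110111111111101111111111011101111110 (36 bits)


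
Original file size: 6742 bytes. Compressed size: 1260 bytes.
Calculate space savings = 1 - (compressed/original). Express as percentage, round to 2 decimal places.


ratio = compressed/original = 1260/6742 = 0.186888
savings = 1 - ratio = 1 - 0.186888 = 0.813112
as a percentage: 0.813112 * 100 = 81.31%

Space savings = 1 - 1260/6742 = 81.31%


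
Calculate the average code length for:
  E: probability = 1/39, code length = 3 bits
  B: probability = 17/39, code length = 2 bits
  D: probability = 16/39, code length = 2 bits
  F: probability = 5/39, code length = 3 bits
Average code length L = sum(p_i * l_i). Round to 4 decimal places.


Weighted contributions p_i * l_i:
  E: (1/39) * 3 = 3/39
  B: (17/39) * 2 = 34/39
  D: (16/39) * 2 = 32/39
  F: (5/39) * 3 = 15/39
Sum = (3 + 34 + 32 + 15)/39 = 84/39

L = 84/39 = 2.1538 bits/symbol


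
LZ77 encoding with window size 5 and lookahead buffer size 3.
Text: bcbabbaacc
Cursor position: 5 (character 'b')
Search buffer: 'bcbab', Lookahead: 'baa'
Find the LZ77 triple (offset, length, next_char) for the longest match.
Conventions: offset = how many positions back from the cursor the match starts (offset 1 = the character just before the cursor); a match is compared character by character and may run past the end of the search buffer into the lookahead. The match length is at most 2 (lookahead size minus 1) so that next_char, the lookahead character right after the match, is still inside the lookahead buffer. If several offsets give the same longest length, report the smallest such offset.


Try each offset into the search buffer:
  offset=1 (pos 4, char 'b'): match length 1
  offset=2 (pos 3, char 'a'): match length 0
  offset=3 (pos 2, char 'b'): match length 2
  offset=4 (pos 1, char 'c'): match length 0
  offset=5 (pos 0, char 'b'): match length 1
Longest match has length 2 at offset 3.
next_char = character at position 5 + 2 = 7 -> 'a'

Best match: offset=3, length=2 (matching 'ba' starting at position 2)
LZ77 triple: (3, 2, 'a')


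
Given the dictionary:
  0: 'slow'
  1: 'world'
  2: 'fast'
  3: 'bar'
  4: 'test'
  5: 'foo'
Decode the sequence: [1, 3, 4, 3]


Look up each index in the dictionary:
  1 -> 'world'
  3 -> 'bar'
  4 -> 'test'
  3 -> 'bar'

Decoded: "world bar test bar"


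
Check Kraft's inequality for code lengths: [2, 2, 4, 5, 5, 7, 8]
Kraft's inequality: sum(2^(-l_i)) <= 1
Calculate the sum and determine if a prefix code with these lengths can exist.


Sum = 2^(-2) + 2^(-2) + 2^(-4) + 2^(-5) + 2^(-5) + 2^(-7) + 2^(-8)
    = 0.25 + 0.25 + 0.0625 + 0.03125 + 0.03125 + 0.0078125 + 0.00390625
    = 163/256 = 0.63671875
Since 0.63671875 <= 1, Kraft's inequality IS satisfied.
A prefix code with these lengths CAN exist.

Kraft sum = 0.63671875. Satisfied.


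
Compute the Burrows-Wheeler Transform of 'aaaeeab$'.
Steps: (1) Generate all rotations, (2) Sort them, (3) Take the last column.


Rotations (sorted):
  0: $aaaeeab -> last char: b
  1: aaaeeab$ -> last char: $
  2: aaeeab$a -> last char: a
  3: ab$aaaee -> last char: e
  4: aeeab$aa -> last char: a
  5: b$aaaeea -> last char: a
  6: eab$aaae -> last char: e
  7: eeab$aaa -> last char: a


BWT = b$aeaaea


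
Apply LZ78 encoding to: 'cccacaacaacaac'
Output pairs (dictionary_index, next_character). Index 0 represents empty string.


LZ78 encoding steps:
Dictionary: {0: ''}
Step 1: w='' (idx 0), next='c' -> output (0, 'c'), add 'c' as idx 1
Step 2: w='c' (idx 1), next='c' -> output (1, 'c'), add 'cc' as idx 2
Step 3: w='' (idx 0), next='a' -> output (0, 'a'), add 'a' as idx 3
Step 4: w='c' (idx 1), next='a' -> output (1, 'a'), add 'ca' as idx 4
Step 5: w='a' (idx 3), next='c' -> output (3, 'c'), add 'ac' as idx 5
Step 6: w='a' (idx 3), next='a' -> output (3, 'a'), add 'aa' as idx 6
Step 7: w='ca' (idx 4), next='a' -> output (4, 'a'), add 'caa' as idx 7
Step 8: w='c' (idx 1), end of input -> output (1, '')


Encoded: [(0, 'c'), (1, 'c'), (0, 'a'), (1, 'a'), (3, 'c'), (3, 'a'), (4, 'a'), (1, '')]


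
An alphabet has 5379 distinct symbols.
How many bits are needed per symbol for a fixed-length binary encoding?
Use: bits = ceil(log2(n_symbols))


log2(5379) = 12.3931
Bracket: 2^12 = 4096 < 5379 <= 2^13 = 8192
So ceil(log2(5379)) = 13

bits = ceil(log2(5379)) = ceil(12.3931) = 13 bits


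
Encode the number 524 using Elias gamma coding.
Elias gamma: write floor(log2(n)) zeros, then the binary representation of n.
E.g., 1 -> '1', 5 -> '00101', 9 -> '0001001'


num_bits = floor(log2(524)) + 1 = 10
leading_zeros = num_bits - 1 = 9
binary(524) = 1000001100

Elias gamma(524) = '000000000' + '1000001100' = 0000000001000001100 (19 bits)


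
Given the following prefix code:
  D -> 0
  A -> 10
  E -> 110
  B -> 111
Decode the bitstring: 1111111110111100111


Decoding step by step:
Bits 111 -> B
Bits 111 -> B
Bits 111 -> B
Bits 0 -> D
Bits 111 -> B
Bits 10 -> A
Bits 0 -> D
Bits 111 -> B


Decoded message: BBBDBADB


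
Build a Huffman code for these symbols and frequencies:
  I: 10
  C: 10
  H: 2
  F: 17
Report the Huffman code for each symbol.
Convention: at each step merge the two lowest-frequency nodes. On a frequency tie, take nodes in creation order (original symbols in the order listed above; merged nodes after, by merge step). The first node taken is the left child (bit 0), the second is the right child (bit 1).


Huffman tree construction:
Step 1: Merge H(2) + I(10) = 12
Step 2: Merge C(10) + (H+I)(12) = 22
Step 3: Merge F(17) + (C+(H+I))(22) = 39
Read each symbol's code off the tree from the root (left child = 0, right child = 1).

Codes:
  I: 111 (length 3)
  C: 10 (length 2)
  H: 110 (length 3)
  F: 0 (length 1)
Average code length: 73/39 = 1.8718 bits/symbol


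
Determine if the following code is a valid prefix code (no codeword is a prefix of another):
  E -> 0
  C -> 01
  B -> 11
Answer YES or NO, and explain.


Checking each pair (does one codeword prefix another?):
  E='0' vs C='01': prefix -- VIOLATION

NO -- this is NOT a valid prefix code. E (0) is a prefix of C (01).


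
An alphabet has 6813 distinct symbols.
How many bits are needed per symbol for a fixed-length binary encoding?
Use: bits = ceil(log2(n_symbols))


log2(6813) = 12.7341
Bracket: 2^12 = 4096 < 6813 <= 2^13 = 8192
So ceil(log2(6813)) = 13

bits = ceil(log2(6813)) = ceil(12.7341) = 13 bits


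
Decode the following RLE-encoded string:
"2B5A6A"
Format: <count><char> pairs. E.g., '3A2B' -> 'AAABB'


Expanding each <count><char> pair:
  2B -> 'BB'
  5A -> 'AAAAA'
  6A -> 'AAAAAA'

Decoded = BBAAAAAAAAAAA


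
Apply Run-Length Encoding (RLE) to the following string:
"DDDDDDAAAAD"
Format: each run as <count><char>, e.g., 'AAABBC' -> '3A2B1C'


Scanning runs left to right:
  i=0: run of 'D' x 6 -> '6D'
  i=6: run of 'A' x 4 -> '4A'
  i=10: run of 'D' x 1 -> '1D'

RLE = 6D4A1D


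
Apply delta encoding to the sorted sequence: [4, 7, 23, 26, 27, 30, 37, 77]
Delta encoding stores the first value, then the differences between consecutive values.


First value: 4
Deltas:
  7 - 4 = 3
  23 - 7 = 16
  26 - 23 = 3
  27 - 26 = 1
  30 - 27 = 3
  37 - 30 = 7
  77 - 37 = 40


Delta encoded: [4, 3, 16, 3, 1, 3, 7, 40]


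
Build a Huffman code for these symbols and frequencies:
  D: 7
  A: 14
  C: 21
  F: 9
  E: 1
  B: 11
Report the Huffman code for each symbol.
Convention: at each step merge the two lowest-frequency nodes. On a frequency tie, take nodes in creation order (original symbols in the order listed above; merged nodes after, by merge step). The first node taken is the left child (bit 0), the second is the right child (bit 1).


Huffman tree construction:
Step 1: Merge E(1) + D(7) = 8
Step 2: Merge (E+D)(8) + F(9) = 17
Step 3: Merge B(11) + A(14) = 25
Step 4: Merge ((E+D)+F)(17) + C(21) = 38
Step 5: Merge (B+A)(25) + (((E+D)+F)+C)(38) = 63
Read each symbol's code off the tree from the root (left child = 0, right child = 1).

Codes:
  D: 1001 (length 4)
  A: 01 (length 2)
  C: 11 (length 2)
  F: 101 (length 3)
  E: 1000 (length 4)
  B: 00 (length 2)
Average code length: 151/63 = 2.3968 bits/symbol


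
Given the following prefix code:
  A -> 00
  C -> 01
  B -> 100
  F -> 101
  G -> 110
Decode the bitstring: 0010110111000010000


Decoding step by step:
Bits 00 -> A
Bits 101 -> F
Bits 101 -> F
Bits 110 -> G
Bits 00 -> A
Bits 01 -> C
Bits 00 -> A
Bits 00 -> A


Decoded message: AFFGACAA


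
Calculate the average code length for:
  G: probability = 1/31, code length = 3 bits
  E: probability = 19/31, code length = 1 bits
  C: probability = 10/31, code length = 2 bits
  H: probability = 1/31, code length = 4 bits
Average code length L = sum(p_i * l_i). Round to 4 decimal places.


Weighted contributions p_i * l_i:
  G: (1/31) * 3 = 3/31
  E: (19/31) * 1 = 19/31
  C: (10/31) * 2 = 20/31
  H: (1/31) * 4 = 4/31
Sum = (3 + 19 + 20 + 4)/31 = 46/31

L = 46/31 = 1.4839 bits/symbol


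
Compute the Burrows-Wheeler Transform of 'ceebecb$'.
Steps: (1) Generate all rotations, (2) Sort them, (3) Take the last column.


Rotations (sorted):
  0: $ceebecb -> last char: b
  1: b$ceebec -> last char: c
  2: becb$cee -> last char: e
  3: cb$ceebe -> last char: e
  4: ceebecb$ -> last char: $
  5: ebecb$ce -> last char: e
  6: ecb$ceeb -> last char: b
  7: eebecb$c -> last char: c


BWT = bcee$ebc


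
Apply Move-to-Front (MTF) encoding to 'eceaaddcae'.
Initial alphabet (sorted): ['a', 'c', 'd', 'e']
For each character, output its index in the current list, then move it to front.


MTF encoding:
'e': index 3 in ['a', 'c', 'd', 'e'] -> ['e', 'a', 'c', 'd']
'c': index 2 in ['e', 'a', 'c', 'd'] -> ['c', 'e', 'a', 'd']
'e': index 1 in ['c', 'e', 'a', 'd'] -> ['e', 'c', 'a', 'd']
'a': index 2 in ['e', 'c', 'a', 'd'] -> ['a', 'e', 'c', 'd']
'a': index 0 in ['a', 'e', 'c', 'd'] -> ['a', 'e', 'c', 'd']
'd': index 3 in ['a', 'e', 'c', 'd'] -> ['d', 'a', 'e', 'c']
'd': index 0 in ['d', 'a', 'e', 'c'] -> ['d', 'a', 'e', 'c']
'c': index 3 in ['d', 'a', 'e', 'c'] -> ['c', 'd', 'a', 'e']
'a': index 2 in ['c', 'd', 'a', 'e'] -> ['a', 'c', 'd', 'e']
'e': index 3 in ['a', 'c', 'd', 'e'] -> ['e', 'a', 'c', 'd']


Output: [3, 2, 1, 2, 0, 3, 0, 3, 2, 3]


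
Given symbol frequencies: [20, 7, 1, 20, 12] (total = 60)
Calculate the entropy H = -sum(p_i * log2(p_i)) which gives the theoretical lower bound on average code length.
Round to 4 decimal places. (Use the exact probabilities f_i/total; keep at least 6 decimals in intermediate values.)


Per-symbol terms -p_i * log2(p_i) with p_i = f_i/60:
  p = 20/60 = 0.333333: log2(p) = -1.584963, -p*log2(p) = 0.528321
  p = 7/60 = 0.116667: log2(p) = -3.099536, -p*log2(p) = 0.361612
  p = 1/60 = 0.016667: log2(p) = -5.906891, -p*log2(p) = 0.098448
  p = 20/60 = 0.333333: log2(p) = -1.584963, -p*log2(p) = 0.528321
  p = 12/60 = 0.200000: log2(p) = -2.321928, -p*log2(p) = 0.464386
H = 0.528321 + 0.361612 + 0.098448 + 0.528321 + 0.464386 = 1.981088

H = 1.9811 bits/symbol


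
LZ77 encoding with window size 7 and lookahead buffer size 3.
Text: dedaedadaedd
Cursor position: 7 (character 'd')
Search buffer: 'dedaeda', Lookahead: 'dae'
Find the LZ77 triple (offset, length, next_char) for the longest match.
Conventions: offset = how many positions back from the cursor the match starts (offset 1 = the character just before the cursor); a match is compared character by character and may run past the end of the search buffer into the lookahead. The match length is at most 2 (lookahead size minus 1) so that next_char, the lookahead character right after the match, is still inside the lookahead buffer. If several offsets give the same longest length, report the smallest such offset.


Try each offset into the search buffer:
  offset=1 (pos 6, char 'a'): match length 0
  offset=2 (pos 5, char 'd'): match length 2
  offset=3 (pos 4, char 'e'): match length 0
  offset=4 (pos 3, char 'a'): match length 0
  offset=5 (pos 2, char 'd'): match length 2
  offset=6 (pos 1, char 'e'): match length 0
  offset=7 (pos 0, char 'd'): match length 1
Longest match has length 2, found at offsets 2, 5; take the smallest, offset 2.
next_char = character at position 7 + 2 = 9 -> 'e'

Best match: offset=2, length=2 (matching 'da' starting at position 5)
LZ77 triple: (2, 2, 'e')


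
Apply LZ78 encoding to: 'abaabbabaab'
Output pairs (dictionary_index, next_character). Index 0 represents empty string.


LZ78 encoding steps:
Dictionary: {0: ''}
Step 1: w='' (idx 0), next='a' -> output (0, 'a'), add 'a' as idx 1
Step 2: w='' (idx 0), next='b' -> output (0, 'b'), add 'b' as idx 2
Step 3: w='a' (idx 1), next='a' -> output (1, 'a'), add 'aa' as idx 3
Step 4: w='b' (idx 2), next='b' -> output (2, 'b'), add 'bb' as idx 4
Step 5: w='a' (idx 1), next='b' -> output (1, 'b'), add 'ab' as idx 5
Step 6: w='aa' (idx 3), next='b' -> output (3, 'b'), add 'aab' as idx 6


Encoded: [(0, 'a'), (0, 'b'), (1, 'a'), (2, 'b'), (1, 'b'), (3, 'b')]


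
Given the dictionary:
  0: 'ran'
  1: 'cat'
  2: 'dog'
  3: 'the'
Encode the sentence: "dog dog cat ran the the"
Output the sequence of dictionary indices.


Look up each word in the dictionary:
  'dog' -> 2
  'dog' -> 2
  'cat' -> 1
  'ran' -> 0
  'the' -> 3
  'the' -> 3

Encoded: [2, 2, 1, 0, 3, 3]


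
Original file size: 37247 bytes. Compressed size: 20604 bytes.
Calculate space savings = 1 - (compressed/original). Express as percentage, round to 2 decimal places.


ratio = compressed/original = 20604/37247 = 0.553172
savings = 1 - ratio = 1 - 0.553172 = 0.446828
as a percentage: 0.446828 * 100 = 44.68%

Space savings = 1 - 20604/37247 = 44.68%


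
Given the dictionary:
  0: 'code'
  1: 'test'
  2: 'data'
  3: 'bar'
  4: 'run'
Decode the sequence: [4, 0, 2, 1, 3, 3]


Look up each index in the dictionary:
  4 -> 'run'
  0 -> 'code'
  2 -> 'data'
  1 -> 'test'
  3 -> 'bar'
  3 -> 'bar'

Decoded: "run code data test bar bar"


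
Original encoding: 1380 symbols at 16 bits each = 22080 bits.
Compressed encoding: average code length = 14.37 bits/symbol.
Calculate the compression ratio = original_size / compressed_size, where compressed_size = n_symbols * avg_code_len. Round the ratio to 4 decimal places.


original_size = n_symbols * orig_bits = 1380 * 16 = 22080 bits
compressed_size = n_symbols * avg_code_len = 1380 * 14.37 = 19830.6 bits
ratio = original_size / compressed_size = 22080 / 19830.6 = 1.1134

Compression ratio = 1.1134


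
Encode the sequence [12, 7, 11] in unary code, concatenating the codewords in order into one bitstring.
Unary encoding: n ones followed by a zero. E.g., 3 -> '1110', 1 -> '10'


Encode each number as n ones followed by a terminating 0:
  12 -> 1111111111110 (13 bits)
  7 -> 11111110 (8 bits)
  11 -> 111111111110 (12 bits)
Total length = 13 + 8 + 12 = 33 bits.

Unary([12, 7, 11]) = 111111111111011111110111111111110 (33 bits)


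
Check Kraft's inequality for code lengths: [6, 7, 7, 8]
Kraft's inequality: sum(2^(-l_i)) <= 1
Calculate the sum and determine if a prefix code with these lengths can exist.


Sum = 2^(-6) + 2^(-7) + 2^(-7) + 2^(-8)
    = 0.015625 + 0.0078125 + 0.0078125 + 0.00390625
    = 9/256 = 0.03515625
Since 0.03515625 <= 1, Kraft's inequality IS satisfied.
A prefix code with these lengths CAN exist.

Kraft sum = 0.03515625. Satisfied.


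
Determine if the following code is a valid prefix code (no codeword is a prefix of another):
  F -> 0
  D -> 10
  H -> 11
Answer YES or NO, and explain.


Checking each pair (does one codeword prefix another?):
  F='0' vs D='10': no prefix
  F='0' vs H='11': no prefix
  D='10' vs F='0': no prefix
  D='10' vs H='11': no prefix
  H='11' vs F='0': no prefix
  H='11' vs D='10': no prefix
No violation found over all pairs.

YES -- this is a valid prefix code. No codeword is a prefix of any other codeword.


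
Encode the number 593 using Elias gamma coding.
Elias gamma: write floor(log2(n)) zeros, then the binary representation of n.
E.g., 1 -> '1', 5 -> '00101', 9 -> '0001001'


num_bits = floor(log2(593)) + 1 = 10
leading_zeros = num_bits - 1 = 9
binary(593) = 1001010001

Elias gamma(593) = '000000000' + '1001010001' = 0000000001001010001 (19 bits)


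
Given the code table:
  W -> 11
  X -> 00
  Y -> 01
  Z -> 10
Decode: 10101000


Decoding:
10 -> Z
10 -> Z
10 -> Z
00 -> X


Result: ZZZX


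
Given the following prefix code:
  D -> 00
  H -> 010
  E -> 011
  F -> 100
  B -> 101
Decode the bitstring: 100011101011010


Decoding step by step:
Bits 100 -> F
Bits 011 -> E
Bits 101 -> B
Bits 011 -> E
Bits 010 -> H


Decoded message: FEBEH


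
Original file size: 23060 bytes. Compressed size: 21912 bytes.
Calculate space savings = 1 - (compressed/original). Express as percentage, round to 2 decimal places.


ratio = compressed/original = 21912/23060 = 0.950217
savings = 1 - ratio = 1 - 0.950217 = 0.049783
as a percentage: 0.049783 * 100 = 4.98%

Space savings = 1 - 21912/23060 = 4.98%


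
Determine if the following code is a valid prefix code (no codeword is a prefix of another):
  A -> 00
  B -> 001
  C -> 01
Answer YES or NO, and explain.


Checking each pair (does one codeword prefix another?):
  A='00' vs B='001': prefix -- VIOLATION

NO -- this is NOT a valid prefix code. A (00) is a prefix of B (001).


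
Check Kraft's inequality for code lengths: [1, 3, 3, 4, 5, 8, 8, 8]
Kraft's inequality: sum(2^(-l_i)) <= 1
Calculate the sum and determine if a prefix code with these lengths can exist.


Sum = 2^(-1) + 2^(-3) + 2^(-3) + 2^(-4) + 2^(-5) + 2^(-8) + 2^(-8) + 2^(-8)
    = 0.5 + 0.125 + 0.125 + 0.0625 + 0.03125 + 0.00390625 + 0.00390625 + 0.00390625
    = 219/256 = 0.85546875
Since 0.85546875 <= 1, Kraft's inequality IS satisfied.
A prefix code with these lengths CAN exist.

Kraft sum = 0.85546875. Satisfied.


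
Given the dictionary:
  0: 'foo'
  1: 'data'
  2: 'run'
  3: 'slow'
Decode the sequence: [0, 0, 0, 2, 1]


Look up each index in the dictionary:
  0 -> 'foo'
  0 -> 'foo'
  0 -> 'foo'
  2 -> 'run'
  1 -> 'data'

Decoded: "foo foo foo run data"


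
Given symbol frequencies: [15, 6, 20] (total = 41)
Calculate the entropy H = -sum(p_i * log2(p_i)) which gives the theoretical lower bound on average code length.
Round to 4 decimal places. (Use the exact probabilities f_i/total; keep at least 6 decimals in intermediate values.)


Per-symbol terms -p_i * log2(p_i) with p_i = f_i/41:
  p = 15/41 = 0.365854: log2(p) = -1.450661, -p*log2(p) = 0.530730
  p = 6/41 = 0.146341: log2(p) = -2.772590, -p*log2(p) = 0.405745
  p = 20/41 = 0.487805: log2(p) = -1.035624, -p*log2(p) = 0.505182
H = 0.530730 + 0.405745 + 0.505182 = 1.441657

H = 1.4417 bits/symbol


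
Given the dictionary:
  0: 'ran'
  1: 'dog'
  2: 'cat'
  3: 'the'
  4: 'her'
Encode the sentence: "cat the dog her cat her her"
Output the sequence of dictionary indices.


Look up each word in the dictionary:
  'cat' -> 2
  'the' -> 3
  'dog' -> 1
  'her' -> 4
  'cat' -> 2
  'her' -> 4
  'her' -> 4

Encoded: [2, 3, 1, 4, 2, 4, 4]


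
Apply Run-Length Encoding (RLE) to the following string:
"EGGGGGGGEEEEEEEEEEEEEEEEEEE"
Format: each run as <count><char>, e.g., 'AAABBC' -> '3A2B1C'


Scanning runs left to right:
  i=0: run of 'E' x 1 -> '1E'
  i=1: run of 'G' x 7 -> '7G'
  i=8: run of 'E' x 19 -> '19E'

RLE = 1E7G19E


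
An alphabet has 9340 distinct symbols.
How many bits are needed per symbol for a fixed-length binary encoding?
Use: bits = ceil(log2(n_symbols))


log2(9340) = 13.1892
Bracket: 2^13 = 8192 < 9340 <= 2^14 = 16384
So ceil(log2(9340)) = 14

bits = ceil(log2(9340)) = ceil(13.1892) = 14 bits


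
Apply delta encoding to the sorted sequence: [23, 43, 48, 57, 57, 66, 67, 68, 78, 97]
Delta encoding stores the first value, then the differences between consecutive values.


First value: 23
Deltas:
  43 - 23 = 20
  48 - 43 = 5
  57 - 48 = 9
  57 - 57 = 0
  66 - 57 = 9
  67 - 66 = 1
  68 - 67 = 1
  78 - 68 = 10
  97 - 78 = 19


Delta encoded: [23, 20, 5, 9, 0, 9, 1, 1, 10, 19]


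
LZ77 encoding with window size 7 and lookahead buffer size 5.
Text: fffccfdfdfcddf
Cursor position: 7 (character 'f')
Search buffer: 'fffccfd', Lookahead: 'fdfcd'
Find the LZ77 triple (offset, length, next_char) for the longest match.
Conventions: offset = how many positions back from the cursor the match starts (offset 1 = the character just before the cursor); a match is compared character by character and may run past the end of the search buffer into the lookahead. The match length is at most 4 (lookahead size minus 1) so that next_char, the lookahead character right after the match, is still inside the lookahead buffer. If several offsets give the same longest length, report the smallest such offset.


Try each offset into the search buffer:
  offset=1 (pos 6, char 'd'): match length 0
  offset=2 (pos 5, char 'f'): match length 3
  offset=3 (pos 4, char 'c'): match length 0
  offset=4 (pos 3, char 'c'): match length 0
  offset=5 (pos 2, char 'f'): match length 1
  offset=6 (pos 1, char 'f'): match length 1
  offset=7 (pos 0, char 'f'): match length 1
Longest match has length 3 at offset 2.
next_char = character at position 7 + 3 = 10 -> 'c'

Best match: offset=2, length=3 (matching 'fdf' starting at position 5)
LZ77 triple: (2, 3, 'c')
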